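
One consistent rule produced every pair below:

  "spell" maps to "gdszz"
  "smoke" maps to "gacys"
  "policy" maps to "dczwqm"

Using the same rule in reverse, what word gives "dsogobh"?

Compare letters: s→g is +14, p→d is +14, e→s is +14 — a constant shift. Each letter is shifted forward by 14 in the alphabet (a Caesar shift of +14).
Undoing it on dsogobh: d−14=p, s−14=e, o−14=a, g−14=s, o−14=a, b−14=n, h−14=t.

peasant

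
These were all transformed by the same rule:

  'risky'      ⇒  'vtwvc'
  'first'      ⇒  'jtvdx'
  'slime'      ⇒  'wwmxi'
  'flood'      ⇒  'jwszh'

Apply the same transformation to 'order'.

schpv

Shifts by position in risky: pos 0: r→v (+4), pos 1: i→t (+11), pos 2: s→w (+4), pos 3: k→v (+11) — repeating every 2. It's a Vigenère-style cipher with numeric key [4,11]: position i shifts by key[i mod 2].
For order: o+4=s, r+11=c, d+4=h, e+11=p, r+4=v.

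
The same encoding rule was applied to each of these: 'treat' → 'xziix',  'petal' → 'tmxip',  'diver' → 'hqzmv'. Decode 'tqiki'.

piece

A repeating key of period 2 is used — shifts +4, +8 over and over.
Decoding tqiki: t−4=p, q−8=i, i−4=e, k−8=c, i−4=e.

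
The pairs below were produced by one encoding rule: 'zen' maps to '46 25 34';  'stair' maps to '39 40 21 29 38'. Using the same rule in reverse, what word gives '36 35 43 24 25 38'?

powder

z is letter #26 and maps to 46: an offset of 20. Letters become their 1-based position plus 20 (so a→21, b→22, …).
Undoing it on 36 35 43 24 25 38: 36→(36−20)÷1=16=p, 35→(35−20)÷1=15=o, 43→(43−20)÷1=23=w, 24→(24−20)÷1=4=d, 25→(25−20)÷1=5=e, 38→(38−20)÷1=18=r.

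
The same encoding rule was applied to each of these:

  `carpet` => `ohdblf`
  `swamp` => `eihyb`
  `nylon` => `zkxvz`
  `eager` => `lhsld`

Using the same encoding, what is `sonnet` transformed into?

The shift depends on letter class: consonant c→o is +12, but vowel a→h is +7. The rule splits by letter class: vowels +7, consonants +12.
For sonnet: s(cons)+12=e, o(vowel)+7=v, n(cons)+12=z, n(cons)+12=z, e(vowel)+7=l, t(cons)+12=f.

evzzlf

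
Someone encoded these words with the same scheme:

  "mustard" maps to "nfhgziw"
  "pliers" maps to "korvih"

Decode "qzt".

Each pair mirrors across the alphabet (m↔n, u↔f, s↔h): positions sum to 25. This is the alphabet-reversal cipher (Atbash): a becomes z, b becomes y, etc.
Undoing it on qzt: q↔j, z↔a, t↔g.

jag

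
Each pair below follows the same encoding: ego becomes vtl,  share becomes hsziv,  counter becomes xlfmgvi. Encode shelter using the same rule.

Each letter is replaced by its mirror in the alphabet: a↔z, b↔y, c↔x, and so on (the Atbash cipher).
For shelter: s↔h, h↔s, e↔v, l↔o, t↔g, e↔v, r↔i.

hsvogvi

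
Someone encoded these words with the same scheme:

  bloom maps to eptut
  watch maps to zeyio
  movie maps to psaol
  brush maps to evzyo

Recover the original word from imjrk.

field

In bloom: b→e is +3, l→p is +4, o→t is +5, o→u is +6 — the shift increases by 1 each position. The shift increases by 1 at each position, starting from +3: 3, 4, 5, ….
Undoing it on imjrk: i−3=f, m−4=i, j−5=e, r−6=l, k−7=d.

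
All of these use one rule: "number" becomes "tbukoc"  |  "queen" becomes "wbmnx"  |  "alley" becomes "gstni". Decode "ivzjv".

Each letter shifts forward by (position + 6), i.e. 6, 7, 8, … — the shift grows by one for each successive letter.
Decoding ivzjv: i−6=c, v−7=o, z−8=r, j−9=a, v−10=l.

coral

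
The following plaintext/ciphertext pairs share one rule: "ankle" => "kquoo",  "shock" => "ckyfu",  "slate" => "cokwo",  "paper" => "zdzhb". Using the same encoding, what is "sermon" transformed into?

It's a Vigenère-style cipher with numeric key [10,3]: position i shifts by key[i mod 2].
For sermon: s+10=c, e+3=h, r+10=b, m+3=p, o+10=y, n+3=q.

chbpyq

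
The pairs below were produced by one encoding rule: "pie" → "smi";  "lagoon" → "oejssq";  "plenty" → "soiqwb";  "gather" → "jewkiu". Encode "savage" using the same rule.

veyeji

The rule splits by letter class: vowels +4, consonants +3.
On savage: s(cons)+3=v, a(vowel)+4=e, v(cons)+3=y, a(vowel)+4=e, g(cons)+3=j, e(vowel)+4=i.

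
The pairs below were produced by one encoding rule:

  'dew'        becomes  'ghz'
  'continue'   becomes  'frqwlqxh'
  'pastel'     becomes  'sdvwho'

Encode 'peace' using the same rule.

Compare letters: d→g is +3, e→h is +3, w→z is +3 — a constant shift. Every letter moves 3 places later in the alphabet, wrapping around z→a.
Applying it to peace: p+3=s, e+3=h, a+3=d, c+3=f, e+3=h.

shdfh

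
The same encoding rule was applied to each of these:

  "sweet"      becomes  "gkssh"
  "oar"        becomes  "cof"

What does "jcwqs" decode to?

Compare letters: s→g is +14, w→k is +14, e→s is +14 — a constant shift. Each letter is shifted forward by 14 in the alphabet (a Caesar shift of +14).
Decoding jcwqs: j−14=v, c−14=o, w−14=i, q−14=c, s−14=e.

voice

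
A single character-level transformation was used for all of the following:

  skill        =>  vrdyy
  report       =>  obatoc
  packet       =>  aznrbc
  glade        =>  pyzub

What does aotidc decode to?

profit

Each letter's alphabet position (a=0..z=25) is mapped through 7·x+25 mod 26 — an affine cipher.
Reversing it on aotidc: a(0)→15·(0−25)≡15=p; o(14)→15·(14−25)≡17=r; t(19)→15·(19−25)≡14=o; i(8)→15·(8−25)≡5=f; d(3)→15·(3−25)≡8=i; c(2)→15·(2−25)≡19=t (all mod 26).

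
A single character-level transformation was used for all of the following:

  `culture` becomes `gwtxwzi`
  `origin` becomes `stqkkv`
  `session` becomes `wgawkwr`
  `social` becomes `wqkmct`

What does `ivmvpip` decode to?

It's a Vigenère-style cipher with numeric key [4,2,8]: position i shifts by key[i mod 3].
Reversing it on ivmvpip: i−4=e, v−2=t, m−8=e, v−4=r, p−2=n, i−8=a, p−4=l.

eternal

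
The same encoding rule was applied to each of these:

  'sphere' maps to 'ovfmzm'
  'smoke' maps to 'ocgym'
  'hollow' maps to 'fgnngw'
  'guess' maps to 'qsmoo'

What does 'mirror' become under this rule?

Each letter's alphabet position (a=0..z=25) is mapped through 15·x+4 mod 26 — an affine cipher.
On mirror: m(12)→15·12+4≡2=c; i(8)→15·8+4≡20=u; r(17)→15·17+4≡25=z; r(17)→15·17+4≡25=z; o(14)→15·14+4≡6=g; r(17)→15·17+4≡25=z (all mod 26).

cuzzgz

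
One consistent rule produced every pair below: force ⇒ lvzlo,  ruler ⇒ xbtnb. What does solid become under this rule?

yvtrn

Each letter shifts forward by (position + 6), i.e. 6, 7, 8, … — the shift grows by one for each successive letter.
For solid: s+6=y, o+7=v, l+8=t, i+9=r, d+10=n.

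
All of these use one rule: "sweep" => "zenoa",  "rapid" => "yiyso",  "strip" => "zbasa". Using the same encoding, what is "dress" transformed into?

kzncd

In sweep: s→z is +7, w→e is +8, e→n is +9, e→o is +10 — the shift increases by 1 each position. The shift increases by 1 at each position, starting from +7: 7, 8, 9, ….
For dress: d+7=k, r+8=z, e+9=n, s+10=c, s+11=d.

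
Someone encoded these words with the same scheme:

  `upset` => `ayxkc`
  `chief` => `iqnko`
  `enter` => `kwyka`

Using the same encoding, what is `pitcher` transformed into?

Shifts by position in upset: pos 0: u→a (+6), pos 1: p→y (+9), pos 2: s→x (+5), pos 3: e→k (+6), pos 4: t→c (+9) — repeating every 3. A repeating key of period 3 is used — shifts +6, +9, +5 over and over.
On pitcher: p+6=v, i+9=r, t+5=y, c+6=i, h+9=q, e+5=j, r+6=x.

vryiqjx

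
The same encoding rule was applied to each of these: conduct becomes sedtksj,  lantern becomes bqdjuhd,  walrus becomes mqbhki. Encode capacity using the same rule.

sqfqsyjo

This is a Caesar cipher with shift 16.
For capacity: c+16=s, a+16=q, p+16=f, a+16=q, c+16=s, i+16=y, t+16=j, y+16=o.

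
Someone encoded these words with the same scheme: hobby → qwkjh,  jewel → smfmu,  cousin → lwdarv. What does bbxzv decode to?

The shifts repeat in a cycle of length 2: positions 0,1,… shift by +9, +8, then the pattern repeats.
Decoding bbxzv: b−9=s, b−8=t, x−9=o, z−8=r, v−9=m.

storm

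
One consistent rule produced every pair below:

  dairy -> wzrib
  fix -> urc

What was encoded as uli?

for

Each pair mirrors across the alphabet (d↔w, a↔z, i↔r): positions sum to 25. This is the alphabet-reversal cipher (Atbash): a becomes z, b becomes y, etc.
Decoding uli: u↔f, l↔o, i↔r.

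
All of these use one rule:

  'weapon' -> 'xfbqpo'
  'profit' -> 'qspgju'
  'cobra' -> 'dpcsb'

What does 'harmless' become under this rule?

Compare letters: w→x is +1, e→f is +1, a→b is +1 — a constant shift. It's a constant shift of +1 (ROT1).
Applying it to harmless: h+1=i, a+1=b, r+1=s, m+1=n, l+1=m, e+1=f, s+1=t, s+1=t.

ibsnmftt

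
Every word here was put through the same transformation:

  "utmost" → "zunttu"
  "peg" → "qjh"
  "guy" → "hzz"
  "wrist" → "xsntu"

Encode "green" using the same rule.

Two shifts are in play — +5 for a/e/i/o/u, +1 for every other letter.
For green: g(cons)+1=h, r(cons)+1=s, e(vowel)+5=j, e(vowel)+5=j, n(cons)+1=o.

hsjjo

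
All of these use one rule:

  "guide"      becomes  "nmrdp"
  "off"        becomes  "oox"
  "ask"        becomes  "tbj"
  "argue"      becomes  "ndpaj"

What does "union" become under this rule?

wxrwd

The output letters match the input read backwards, each shifted +9: guide reversed is ediug. Read the word backwards and shift each letter +9.
For union: reverse → noinu; then shift: n+9=w, o+9=x, i+9=r, n+9=w, u+9=d.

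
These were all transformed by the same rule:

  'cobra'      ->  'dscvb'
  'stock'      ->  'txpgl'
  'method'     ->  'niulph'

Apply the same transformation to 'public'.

qycpjg

Shifts by position in cobra: pos 0: c→d (+1), pos 1: o→s (+4), pos 2: b→c (+1), pos 3: r→v (+4) — repeating every 2. It's a Vigenère-style cipher with numeric key [1,4]: position i shifts by key[i mod 2].
On public: p+1=q, u+4=y, b+1=c, l+4=p, i+1=j, c+4=g.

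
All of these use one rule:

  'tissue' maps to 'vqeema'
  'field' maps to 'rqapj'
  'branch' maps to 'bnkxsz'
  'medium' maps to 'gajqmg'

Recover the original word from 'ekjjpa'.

t(19)→v(21) and i(8)→q(16) fit y≡17x+10 (mod 26); the inverse of 17 mod 26 is 23. Each letter's alphabet position (a=0..z=25) is mapped through 17·x+10 mod 26 — an affine cipher.
Decoding ekjjpa: e(4)→23·(4−10)≡18=s; k(10)→23·(10−10)≡0=a; j(9)→23·(9−10)≡3=d; j(9)→23·(9−10)≡3=d; p(15)→23·(15−10)≡11=l; a(0)→23·(0−10)≡4=e (all mod 26).

saddle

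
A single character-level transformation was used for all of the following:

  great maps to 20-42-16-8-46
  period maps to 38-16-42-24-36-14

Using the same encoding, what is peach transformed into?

g(#7)→20 and r(#18)→42: differences scale by 2, so n = 2·pos + 6. Each letter becomes 2×(its alphabet position, a=1..z=26) + 6.
For peach: p=16→38, e=5→16, a=1→8, c=3→12, h=8→22.

38-16-8-12-22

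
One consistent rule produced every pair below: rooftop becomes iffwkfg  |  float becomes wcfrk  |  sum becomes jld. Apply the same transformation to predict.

Compare letters: r→i is +17, o→f is +17, o→f is +17 — a constant shift. Every letter moves 17 places later in the alphabet, wrapping around z→a.
Applying it to predict: p+17=g, r+17=i, e+17=v, d+17=u, i+17=z, c+17=t, t+17=k.

givuztk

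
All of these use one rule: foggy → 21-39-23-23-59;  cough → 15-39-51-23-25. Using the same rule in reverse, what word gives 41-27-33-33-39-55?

pillow

f(#6)→21 and o(#15)→39: differences scale by 2, so n = 2·pos + 9. Each letter becomes 2×(its alphabet position, a=1..z=26) + 9.
Decoding 41-27-33-33-39-55: 41→(41−9)÷2=16=p, 27→(27−9)÷2=9=i, 33→(33−9)÷2=12=l, 33→(33−9)÷2=12=l, 39→(39−9)÷2=15=o, 55→(55−9)÷2=23=w.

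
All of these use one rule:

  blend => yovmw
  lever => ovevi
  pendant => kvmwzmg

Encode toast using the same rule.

glzhg

This is the alphabet-reversal cipher (Atbash): a becomes z, b becomes y, etc.
On toast: t↔g, o↔l, a↔z, s↔h, t↔g.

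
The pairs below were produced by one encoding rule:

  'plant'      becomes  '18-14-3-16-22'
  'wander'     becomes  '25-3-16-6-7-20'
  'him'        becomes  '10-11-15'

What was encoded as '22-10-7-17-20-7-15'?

p is letter #16 and maps to 18: an offset of 2. Each letter is replaced by its alphabet position (a=1..z=26) + 2.
Reversing it on 22-10-7-17-20-7-15: 22→(22−2)÷1=20=t, 10→(10−2)÷1=8=h, 7→(7−2)÷1=5=e, 17→(17−2)÷1=15=o, 20→(20−2)÷1=18=r, 7→(7−2)÷1=5=e, 15→(15−2)÷1=13=m.

theorem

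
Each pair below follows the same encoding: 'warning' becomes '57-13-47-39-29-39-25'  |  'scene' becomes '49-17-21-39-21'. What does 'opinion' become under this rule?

41-43-29-39-29-41-39

w(#23)→57 and a(#1)→13: differences scale by 2, so n = 2·pos + 11. Each letter becomes 2×(its alphabet position, a=1..z=26) + 11.
Applying it to opinion: o=15→41, p=16→43, i=9→29, n=14→39, i=9→29, o=15→41, n=14→39.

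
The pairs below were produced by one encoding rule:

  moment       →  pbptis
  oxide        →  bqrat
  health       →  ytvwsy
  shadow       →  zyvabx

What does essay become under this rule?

tzzvj

m(12)→p(15) and o(14)→b(1) fit y≡19x+21 (mod 26); the inverse of 19 mod 26 is 11. Treating letters as 0–25, the rule is x ↦ 19x + 21 (mod 26).
For essay: e(4)→19·4+21≡19=t; s(18)→19·18+21≡25=z; s(18)→19·18+21≡25=z; a(0)→19·0+21≡21=v; y(24)→19·24+21≡9=j (all mod 26).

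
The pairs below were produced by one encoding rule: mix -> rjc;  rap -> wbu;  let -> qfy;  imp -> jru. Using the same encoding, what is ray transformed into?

wbd

The rule splits by letter class: vowels +1, consonants +5.
Applying it to ray: r(cons)+5=w, a(vowel)+1=b, y(cons)+5=d.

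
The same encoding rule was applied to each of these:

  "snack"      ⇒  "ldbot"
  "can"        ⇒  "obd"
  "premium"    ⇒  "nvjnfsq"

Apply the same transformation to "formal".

mbnspg

Two steps: reverse the string, then apply a Caesar shift of +1.
Applying it to formal: reverse → lamrof; then shift: l+1=m, a+1=b, m+1=n, r+1=s, o+1=p, f+1=g.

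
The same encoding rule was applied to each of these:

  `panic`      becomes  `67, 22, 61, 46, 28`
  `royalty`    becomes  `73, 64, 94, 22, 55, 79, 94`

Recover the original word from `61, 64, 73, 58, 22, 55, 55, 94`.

normally

p(#16)→67 and a(#1)→22: differences scale by 3, so n = 3·pos + 19. With a=1..z=26, the number is 3·pos + 19.
Decoding 61, 64, 73, 58, 22, 55, 55, 94: 61→(61−19)÷3=14=n, 64→(64−19)÷3=15=o, 73→(73−19)÷3=18=r, 58→(58−19)÷3=13=m, 22→(22−19)÷3=1=a, 55→(55−19)÷3=12=l, 55→(55−19)÷3=12=l, 94→(94−19)÷3=25=y.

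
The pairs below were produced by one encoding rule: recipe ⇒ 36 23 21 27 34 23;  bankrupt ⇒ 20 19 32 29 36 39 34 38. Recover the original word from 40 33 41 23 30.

r is letter #18 and maps to 36: an offset of 18. Each letter is replaced by its alphabet position (a=1..z=26) + 18.
Decoding 40 33 41 23 30: 40→(40−18)÷1=22=v, 33→(33−18)÷1=15=o, 41→(41−18)÷1=23=w, 23→(23−18)÷1=5=e, 30→(30−18)÷1=12=l.

vowel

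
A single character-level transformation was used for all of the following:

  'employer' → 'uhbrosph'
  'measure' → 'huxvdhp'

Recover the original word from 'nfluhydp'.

Two steps: reverse the string, then apply a Caesar shift of +3.
Reversing it on nfluhydp: shift back: n−3=k, f−3=c, l−3=i, u−3=r, h−3=e, y−3=v, d−3=a, p−3=m → kcirevam; then reverse → maverick.

maverick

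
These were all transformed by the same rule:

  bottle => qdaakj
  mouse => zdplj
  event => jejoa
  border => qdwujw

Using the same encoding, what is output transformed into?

dpaspa

b(1)→q(16) and o(14)→d(3) fit y≡15x+1 (mod 26); the inverse of 15 mod 26 is 7. This is an affine cipher: with a=0,…,z=25, each position x becomes (15x+1) mod 26.
For output: o(14)→15·14+1≡3=d; u(20)→15·20+1≡15=p; t(19)→15·19+1≡0=a; p(15)→15·15+1≡18=s; u(20)→15·20+1≡15=p; t(19)→15·19+1≡0=a (all mod 26).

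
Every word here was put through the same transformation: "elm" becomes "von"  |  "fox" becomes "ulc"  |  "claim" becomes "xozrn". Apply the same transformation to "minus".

Each pair mirrors across the alphabet (e↔v, l↔o, m↔n): positions sum to 25. This is the alphabet-reversal cipher (Atbash): a becomes z, b becomes y, etc.
For minus: m↔n, i↔r, n↔m, u↔f, s↔h.

nrmfh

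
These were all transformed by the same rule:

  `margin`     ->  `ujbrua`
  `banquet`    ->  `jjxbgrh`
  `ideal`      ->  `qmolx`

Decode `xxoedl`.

poetry

In margin: m→u is +8, a→j is +9, r→b is +10, g→r is +11 — the shift increases by 1 each position. Letter i (0-indexed) is shifted by i+8, so successive shifts are 8, 9, 10, ….
Undoing it on xxoedl: x−8=p, x−9=o, o−10=e, e−11=t, d−12=r, l−13=y.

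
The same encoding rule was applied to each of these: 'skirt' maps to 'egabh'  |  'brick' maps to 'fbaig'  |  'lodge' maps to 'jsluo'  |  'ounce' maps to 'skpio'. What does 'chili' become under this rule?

s(18)→e(4) and k(10)→g(6) fit y≡3x+2 (mod 26); the inverse of 3 mod 26 is 9. This is an affine cipher: with a=0,…,z=25, each position x becomes (3x+2) mod 26.
Applying it to chili: c(2)→3·2+2≡8=i; h(7)→3·7+2≡23=x; i(8)→3·8+2≡0=a; l(11)→3·11+2≡9=j; i(8)→3·8+2≡0=a (all mod 26).

ixaja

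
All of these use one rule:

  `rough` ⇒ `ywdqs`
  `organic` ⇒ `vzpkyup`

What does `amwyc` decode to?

tenor

The shift increases by 1 at each position, starting from +7: 7, 8, 9, ….
Reversing it on amwyc: a−7=t, m−8=e, w−9=n, y−10=o, c−11=r.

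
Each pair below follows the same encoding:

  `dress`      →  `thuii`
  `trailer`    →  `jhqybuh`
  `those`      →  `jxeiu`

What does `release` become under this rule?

Compare letters: d→t is +16, r→h is +16, e→u is +16 — a constant shift. It's a constant shift of +16 (ROT16).
On release: r+16=h, e+16=u, l+16=b, e+16=u, a+16=q, s+16=i, e+16=u.

hubuqiu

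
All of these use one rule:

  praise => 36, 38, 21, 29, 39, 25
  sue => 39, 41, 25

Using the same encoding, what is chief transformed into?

p is letter #16 and maps to 36: an offset of 20. Each letter is replaced by its alphabet position (a=1..z=26) + 20.
On chief: c=3→23, h=8→28, i=9→29, e=5→25, f=6→26.

23, 28, 29, 25, 26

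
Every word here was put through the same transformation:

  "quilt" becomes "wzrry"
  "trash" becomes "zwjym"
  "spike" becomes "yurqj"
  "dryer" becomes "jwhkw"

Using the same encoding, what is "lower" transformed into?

Shifts by position in quilt: pos 0: q→w (+6), pos 1: u→z (+5), pos 2: i→r (+9), pos 3: l→r (+6), pos 4: t→y (+5) — repeating every 3. The shifts repeat in a cycle of length 3: positions 0,1,… shift by +6, +5, +9, then the pattern repeats.
On lower: l+6=r, o+5=t, w+9=f, e+6=k, r+5=w.

rtfkw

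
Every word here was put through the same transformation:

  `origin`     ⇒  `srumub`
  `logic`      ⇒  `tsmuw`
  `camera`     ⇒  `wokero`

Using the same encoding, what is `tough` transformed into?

Each letter's alphabet position (a=0..z=25) is mapped through 17·x+14 mod 26 — an affine cipher.
For tough: t(19)→17·19+14≡25=z; o(14)→17·14+14≡18=s; u(20)→17·20+14≡16=q; g(6)→17·6+14≡12=m; h(7)→17·7+14≡3=d (all mod 26).

zsqmd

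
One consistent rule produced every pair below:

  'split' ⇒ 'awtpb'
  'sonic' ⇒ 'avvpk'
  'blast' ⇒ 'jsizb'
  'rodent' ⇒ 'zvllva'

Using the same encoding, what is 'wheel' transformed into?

eomlt

The shifts repeat in a cycle of length 2: positions 0,1,… shift by +8, +7, then the pattern repeats.
On wheel: w+8=e, h+7=o, e+8=m, e+7=l, l+8=t.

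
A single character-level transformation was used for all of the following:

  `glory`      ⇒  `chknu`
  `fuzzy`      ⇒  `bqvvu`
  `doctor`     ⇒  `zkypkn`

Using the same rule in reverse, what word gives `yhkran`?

clover

Compare letters: g→c is +22, l→h is +22, o→k is +22 — a constant shift. Every letter moves 22 places later in the alphabet, wrapping around z→a.
Reversing it on yhkran: y−22=c, h−22=l, k−22=o, r−22=v, a−22=e, n−22=r.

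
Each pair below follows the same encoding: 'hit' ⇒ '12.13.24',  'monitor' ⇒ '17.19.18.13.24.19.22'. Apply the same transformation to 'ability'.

5.6.13.16.13.24.29

h is letter #8 and maps to 12: an offset of 4. Each letter is replaced by its alphabet position (a=1..z=26) + 4.
For ability: a=1→5, b=2→6, i=9→13, l=12→16, i=9→13, t=20→24, y=25→29.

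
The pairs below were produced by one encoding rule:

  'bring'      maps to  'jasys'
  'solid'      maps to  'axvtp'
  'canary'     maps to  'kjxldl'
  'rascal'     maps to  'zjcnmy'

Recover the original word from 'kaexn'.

crumb

In bring: b→j is +8, r→a is +9, i→s is +10, n→y is +11 — the shift increases by 1 each position. Letter i (0-indexed) is shifted by i+8, so successive shifts are 8, 9, 10, ….
Undoing it on kaexn: k−8=c, a−9=r, e−10=u, x−11=m, n−12=b.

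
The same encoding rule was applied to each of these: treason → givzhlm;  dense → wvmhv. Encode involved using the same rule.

rmeloevw

Each pair mirrors across the alphabet (t↔g, r↔i, e↔v): positions sum to 25. Letters are reflected about the middle of the alphabet (position → 25−position): Atbash.
For involved: i↔r, n↔m, v↔e, o↔l, l↔o, v↔e, e↔v, d↔w.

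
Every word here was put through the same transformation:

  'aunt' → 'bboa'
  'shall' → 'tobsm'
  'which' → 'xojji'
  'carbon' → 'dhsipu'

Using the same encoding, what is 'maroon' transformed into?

nhsvpu

The shifts repeat in a cycle of length 2: positions 0,1,… shift by +1, +7, then the pattern repeats.
For maroon: m+1=n, a+7=h, r+1=s, o+7=v, o+1=p, n+7=u.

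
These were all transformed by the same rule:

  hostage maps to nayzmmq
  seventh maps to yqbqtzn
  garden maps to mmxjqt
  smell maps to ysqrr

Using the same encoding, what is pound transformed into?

vagtj

Vowels shift forward by 12 and consonants shift forward by 6.
For pound: p(cons)+6=v, o(vowel)+12=a, u(vowel)+12=g, n(cons)+6=t, d(cons)+6=j.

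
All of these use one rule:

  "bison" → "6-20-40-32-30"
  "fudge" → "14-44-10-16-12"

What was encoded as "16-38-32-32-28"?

groom

b(#2)→6 and i(#9)→20: differences scale by 2, so n = 2·pos + 2. The formula is n = 2×(alphabet index, a=1) + 2.
Reversing it on 16-38-32-32-28: 16→(16−2)÷2=7=g, 38→(38−2)÷2=18=r, 32→(32−2)÷2=15=o, 32→(32−2)÷2=15=o, 28→(28−2)÷2=13=m.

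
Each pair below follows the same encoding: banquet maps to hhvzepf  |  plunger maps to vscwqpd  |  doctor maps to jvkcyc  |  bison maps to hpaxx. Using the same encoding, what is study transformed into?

In banquet: b→h is +6, a→h is +7, n→v is +8, q→z is +9 — the shift increases by 1 each position. Each letter shifts forward by (position + 6), i.e. 6, 7, 8, … — the shift grows by one for each successive letter.
On study: s+6=y, t+7=a, u+8=c, d+9=m, y+10=i.

yacmi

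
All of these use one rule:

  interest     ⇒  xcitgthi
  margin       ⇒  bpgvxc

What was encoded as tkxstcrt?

evidence

This is a Caesar cipher with shift 15.
Reversing it on tkxstcrt: t−15=e, k−15=v, x−15=i, s−15=d, t−15=e, c−15=n, r−15=c, t−15=e.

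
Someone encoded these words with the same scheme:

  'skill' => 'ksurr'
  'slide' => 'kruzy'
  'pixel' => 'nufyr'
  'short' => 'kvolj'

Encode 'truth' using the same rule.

jlijv

s(18)→k(10) and k(10)→s(18) fit y≡25x+2 (mod 26); the inverse of 25 mod 26 is 25. This is an affine cipher: with a=0,…,z=25, each position x becomes (25x+2) mod 26.
For truth: t(19)→25·19+2≡9=j; r(17)→25·17+2≡11=l; u(20)→25·20+2≡8=i; t(19)→25·19+2≡9=j; h(7)→25·7+2≡21=v (all mod 26).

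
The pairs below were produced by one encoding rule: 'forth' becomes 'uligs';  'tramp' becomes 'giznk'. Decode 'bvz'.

Each pair mirrors across the alphabet (f↔u, o↔l, r↔i): positions sum to 25. This is the alphabet-reversal cipher (Atbash): a becomes z, b becomes y, etc.
Undoing it on bvz: b↔y, v↔e, z↔a.

yea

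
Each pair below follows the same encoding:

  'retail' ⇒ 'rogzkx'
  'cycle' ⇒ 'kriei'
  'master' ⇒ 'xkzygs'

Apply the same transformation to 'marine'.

Read the word backwards and shift each letter +6.
On marine: reverse → eniram; then shift: e+6=k, n+6=t, i+6=o, r+6=x, a+6=g, m+6=s.

ktoxgs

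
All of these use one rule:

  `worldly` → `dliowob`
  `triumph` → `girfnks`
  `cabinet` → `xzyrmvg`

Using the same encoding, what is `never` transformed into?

mvevi

Each letter is replaced by its mirror in the alphabet: a↔z, b↔y, c↔x, and so on (the Atbash cipher).
For never: n↔m, e↔v, v↔e, e↔v, r↔i.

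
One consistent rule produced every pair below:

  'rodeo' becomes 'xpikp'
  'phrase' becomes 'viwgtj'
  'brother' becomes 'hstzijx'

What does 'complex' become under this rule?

Shifts by position in rodeo: pos 0: r→x (+6), pos 1: o→p (+1), pos 2: d→i (+5), pos 3: e→k (+6), pos 4: o→p (+1) — repeating every 3. It's a Vigenère-style cipher with numeric key [6,1,5]: position i shifts by key[i mod 3].
On complex: c+6=i, o+1=p, m+5=r, p+6=v, l+1=m, e+5=j, x+6=d.

iprvmjd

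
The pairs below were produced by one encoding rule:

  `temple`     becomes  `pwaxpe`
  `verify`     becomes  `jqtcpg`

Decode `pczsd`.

The output letters match the input read backwards, each shifted +11: temple reversed is elpmet. The word is reversed, then every letter is shifted forward by 11.
Decoding pczsd: shift back: p−11=e, c−11=r, z−11=o, s−11=h, d−11=s → erohs; then reverse → shore.

shore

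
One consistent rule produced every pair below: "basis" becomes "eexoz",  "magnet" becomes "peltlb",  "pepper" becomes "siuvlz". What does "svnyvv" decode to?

In basis: b→e is +3, a→e is +4, s→x is +5, i→o is +6 — the shift increases by 1 each position. The shift increases by 1 at each position, starting from +3: 3, 4, 5, ….
Decoding svnyvv: s−3=p, v−4=r, n−5=i, y−6=s, v−7=o, v−8=n.

prison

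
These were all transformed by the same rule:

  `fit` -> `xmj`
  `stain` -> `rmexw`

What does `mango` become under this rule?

skreq

Two steps: reverse the string, then apply a Caesar shift of +4.
On mango: reverse → ognam; then shift: o+4=s, g+4=k, n+4=r, a+4=e, m+4=q.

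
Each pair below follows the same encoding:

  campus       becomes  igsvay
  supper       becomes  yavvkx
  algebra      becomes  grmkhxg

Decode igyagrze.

Compare letters: c→i is +6, a→g is +6, m→s is +6 — a constant shift. Each letter is shifted forward by 6 in the alphabet (a Caesar shift of +6).
Undoing it on igyagrze: i−6=c, g−6=a, y−6=s, a−6=u, g−6=a, r−6=l, z−6=t, e−6=y.

casualty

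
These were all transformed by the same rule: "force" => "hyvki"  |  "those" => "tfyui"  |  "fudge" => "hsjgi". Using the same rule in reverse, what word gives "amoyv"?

mayor

f(5)→h(7) and o(14)→y(24) fit y≡25x+12 (mod 26); the inverse of 25 mod 26 is 25. Each letter's alphabet position (a=0..z=25) is mapped through 25·x+12 mod 26 — an affine cipher.
Undoing it on amoyv: a(0)→25·(0−12)≡12=m; m(12)→25·(12−12)≡0=a; o(14)→25·(14−12)≡24=y; y(24)→25·(24−12)≡14=o; v(21)→25·(21−12)≡17=r (all mod 26).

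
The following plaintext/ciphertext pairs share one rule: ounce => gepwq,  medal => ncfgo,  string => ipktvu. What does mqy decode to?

wok

Two steps: reverse the string, then apply a Caesar shift of +2.
Decoding mqy: shift back: m−2=k, q−2=o, y−2=w → kow; then reverse → wok.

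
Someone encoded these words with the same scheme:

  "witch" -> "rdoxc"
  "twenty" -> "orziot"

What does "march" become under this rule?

Each letter is shifted forward by 21 in the alphabet (a Caesar shift of +21).
For march: m+21=h, a+21=v, r+21=m, c+21=x, h+21=c.

hvmxc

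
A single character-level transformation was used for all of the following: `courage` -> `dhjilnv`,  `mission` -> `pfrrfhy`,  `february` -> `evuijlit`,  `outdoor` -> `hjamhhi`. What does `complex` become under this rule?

c(2)→d(3) and o(14)→h(7) fit y≡9x+11 (mod 26); the inverse of 9 mod 26 is 3. Treating letters as 0–25, the rule is x ↦ 9x + 11 (mod 26).
For complex: c(2)→9·2+11≡3=d; o(14)→9·14+11≡7=h; m(12)→9·12+11≡15=p; p(15)→9·15+11≡16=q; l(11)→9·11+11≡6=g; e(4)→9·4+11≡21=v; x(23)→9·23+11≡10=k (all mod 26).

dhpqgvk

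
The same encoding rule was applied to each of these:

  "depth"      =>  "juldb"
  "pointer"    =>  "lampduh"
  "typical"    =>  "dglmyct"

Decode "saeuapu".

d(3)→j(9) and e(4)→u(20) fit y≡11x+2 (mod 26); the inverse of 11 mod 26 is 19. This is an affine cipher: with a=0,…,z=25, each position x becomes (11x+2) mod 26.
Undoing it on saeuapu: s(18)→19·(18−2)≡18=s; a(0)→19·(0−2)≡14=o; e(4)→19·(4−2)≡12=m; u(20)→19·(20−2)≡4=e; a(0)→19·(0−2)≡14=o; p(15)→19·(15−2)≡13=n; u(20)→19·(20−2)≡4=e (all mod 26).

someone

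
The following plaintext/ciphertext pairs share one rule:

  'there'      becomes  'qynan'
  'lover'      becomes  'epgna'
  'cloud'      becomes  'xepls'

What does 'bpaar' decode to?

t(19)→q(16) and h(7)→y(24) fit y≡21x+7 (mod 26); the inverse of 21 mod 26 is 5. Each letter's alphabet position (a=0..z=25) is mapped through 21·x+7 mod 26 — an affine cipher.
Decoding bpaar: b(1)→5·(1−7)≡22=w; p(15)→5·(15−7)≡14=o; a(0)→5·(0−7)≡17=r; a(0)→5·(0−7)≡17=r; r(17)→5·(17−7)≡24=y (all mod 26).

worry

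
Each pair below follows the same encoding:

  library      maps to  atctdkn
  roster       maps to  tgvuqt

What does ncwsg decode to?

equal

The output letters match the input read backwards, each shifted +2: library reversed is yrarbil. Read the word backwards and shift each letter +2.
Decoding ncwsg: shift back: n−2=l, c−2=a, w−2=u, s−2=q, g−2=e → lauqe; then reverse → equal.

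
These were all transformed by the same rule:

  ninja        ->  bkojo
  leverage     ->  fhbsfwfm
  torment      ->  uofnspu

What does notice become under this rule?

The output letters match the input read backwards, each shifted +1: ninja reversed is ajnin. Two steps: reverse the string, then apply a Caesar shift of +1.
On notice: reverse → eciton; then shift: e+1=f, c+1=d, i+1=j, t+1=u, o+1=p, n+1=o.

fdjupo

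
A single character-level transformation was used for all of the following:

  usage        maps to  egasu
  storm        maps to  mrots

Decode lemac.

camel

The output letters match the input read backwards: usage reversed is egasu. The word is simply reversed.
Undoing it on lemac: then reverse → camel.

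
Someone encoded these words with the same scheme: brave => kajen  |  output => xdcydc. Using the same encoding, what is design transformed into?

mnbrpw

Compare letters: b→k is +9, r→a is +9, a→j is +9 — a constant shift. It's a constant shift of +9 (ROT9).
For design: d+9=m, e+9=n, s+9=b, i+9=r, g+9=p, n+9=w.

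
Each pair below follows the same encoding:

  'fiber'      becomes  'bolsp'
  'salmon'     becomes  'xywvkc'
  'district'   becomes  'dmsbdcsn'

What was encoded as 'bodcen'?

The output letters match the input read backwards, each shifted +10: fiber reversed is rebif. Two steps: reverse the string, then apply a Caesar shift of +10.
Undoing it on bodcen: shift back: b−10=r, o−10=e, d−10=t, c−10=s, e−10=u, n−10=d → retsud; then reverse → duster.

duster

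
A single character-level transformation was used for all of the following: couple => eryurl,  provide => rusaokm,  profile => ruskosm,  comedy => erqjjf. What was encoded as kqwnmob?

insight

In couple: c→e is +2, o→r is +3, u→y is +4, p→u is +5 — the shift increases by 1 each position. Letter i (0-indexed) is shifted by i+2, so successive shifts are 2, 3, 4, ….
Undoing it on kqwnmob: k−2=i, q−3=n, w−4=s, n−5=i, m−6=g, o−7=h, b−8=t.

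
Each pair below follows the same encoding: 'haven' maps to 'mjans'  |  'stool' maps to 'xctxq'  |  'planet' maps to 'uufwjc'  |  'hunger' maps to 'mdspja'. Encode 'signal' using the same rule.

xrlwfu

The shifts repeat in a cycle of length 2: positions 0,1,… shift by +5, +9, then the pattern repeats.
Applying it to signal: s+5=x, i+9=r, g+5=l, n+9=w, a+5=f, l+9=u.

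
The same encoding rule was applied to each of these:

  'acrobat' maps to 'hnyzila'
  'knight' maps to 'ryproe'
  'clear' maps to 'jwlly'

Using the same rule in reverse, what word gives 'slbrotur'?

Shifts by position in acrobat: pos 0: a→h (+7), pos 1: c→n (+11), pos 2: r→y (+7), pos 3: o→z (+11) — repeating every 2. A repeating key of period 2 is used — shifts +7, +11 over and over.
Reversing it on slbrotur: s−7=l, l−11=a, b−7=u, r−11=g, o−7=h, t−11=i, u−7=n, r−11=g.

laughing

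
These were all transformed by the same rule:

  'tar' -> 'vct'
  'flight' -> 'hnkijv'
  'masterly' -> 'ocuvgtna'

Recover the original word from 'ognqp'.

melon

Compare letters: t→v is +2, a→c is +2, r→t is +2 — a constant shift. Every letter moves 2 places later in the alphabet, wrapping around z→a.
Undoing it on ognqp: o−2=m, g−2=e, n−2=l, q−2=o, p−2=n.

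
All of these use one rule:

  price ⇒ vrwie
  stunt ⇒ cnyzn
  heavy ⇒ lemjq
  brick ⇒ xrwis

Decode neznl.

p(15)→v(21) and r(17)→r(17) fit y≡11x+12 (mod 26); the inverse of 11 mod 26 is 19. Treating letters as 0–25, the rule is x ↦ 11x + 12 (mod 26).
Decoding neznl: n(13)→19·(13−12)≡19=t; e(4)→19·(4−12)≡4=e; z(25)→19·(25−12)≡13=n; n(13)→19·(13−12)≡19=t; l(11)→19·(11−12)≡7=h (all mod 26).

tenth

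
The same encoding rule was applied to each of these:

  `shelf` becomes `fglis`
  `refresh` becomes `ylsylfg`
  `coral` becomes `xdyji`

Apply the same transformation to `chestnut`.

xglfmwtm

Each letter's alphabet position (a=0..z=25) is mapped through 7·x+9 mod 26 — an affine cipher.
Applying it to chestnut: c(2)→7·2+9≡23=x; h(7)→7·7+9≡6=g; e(4)→7·4+9≡11=l; s(18)→7·18+9≡5=f; t(19)→7·19+9≡12=m; n(13)→7·13+9≡22=w; u(20)→7·20+9≡19=t; t(19)→7·19+9≡12=m (all mod 26).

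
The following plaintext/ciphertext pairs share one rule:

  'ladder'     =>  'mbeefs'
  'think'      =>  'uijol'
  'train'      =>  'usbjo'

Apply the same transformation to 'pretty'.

This is a Caesar cipher with shift 1.
On pretty: p+1=q, r+1=s, e+1=f, t+1=u, t+1=u, y+1=z.

qsfuuz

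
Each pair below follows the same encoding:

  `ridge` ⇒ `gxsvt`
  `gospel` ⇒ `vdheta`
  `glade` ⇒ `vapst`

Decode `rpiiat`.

cattle

Compare letters: r→g is +15, i→x is +15, d→s is +15 — a constant shift. Every letter moves 15 places later in the alphabet, wrapping around z→a.
Undoing it on rpiiat: r−15=c, p−15=a, i−15=t, i−15=t, a−15=l, t−15=e.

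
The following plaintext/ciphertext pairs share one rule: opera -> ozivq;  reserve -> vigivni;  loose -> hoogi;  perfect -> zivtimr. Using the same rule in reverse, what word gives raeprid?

tighten

This is an affine cipher: with a=0,…,z=25, each position x becomes (11x+16) mod 26.
Undoing it on raeprid: r(17)→19·(17−16)≡19=t; a(0)→19·(0−16)≡8=i; e(4)→19·(4−16)≡6=g; p(15)→19·(15−16)≡7=h; r(17)→19·(17−16)≡19=t; i(8)→19·(8−16)≡4=e; d(3)→19·(3−16)≡13=n (all mod 26).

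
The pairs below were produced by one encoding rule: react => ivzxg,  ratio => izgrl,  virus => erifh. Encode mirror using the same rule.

nriili

r(17)→i(8) and e(4)→v(21) fit y≡25x+25 (mod 26); the inverse of 25 mod 26 is 25. Each letter's alphabet position (a=0..z=25) is mapped through 25·x+25 mod 26 — an affine cipher.
Applying it to mirror: m(12)→25·12+25≡13=n; i(8)→25·8+25≡17=r; r(17)→25·17+25≡8=i; r(17)→25·17+25≡8=i; o(14)→25·14+25≡11=l; r(17)→25·17+25≡8=i (all mod 26).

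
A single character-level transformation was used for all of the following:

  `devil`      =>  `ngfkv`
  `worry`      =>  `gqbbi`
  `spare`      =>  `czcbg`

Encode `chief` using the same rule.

mrkgp

The shift depends on letter class: consonant d→n is +10, but vowel e→g is +2. Vowels shift forward by 2 and consonants shift forward by 10.
On chief: c(cons)+10=m, h(cons)+10=r, i(vowel)+2=k, e(vowel)+2=g, f(cons)+10=p.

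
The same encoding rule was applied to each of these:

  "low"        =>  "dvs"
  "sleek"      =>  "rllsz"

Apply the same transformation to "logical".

Read the word backwards and shift each letter +7.
For logical: reverse → lacigol; then shift: l+7=s, a+7=h, c+7=j, i+7=p, g+7=n, o+7=v, l+7=s.

shjpnvs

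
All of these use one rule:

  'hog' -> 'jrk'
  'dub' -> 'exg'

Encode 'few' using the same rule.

The output letters match the input read backwards, each shifted +3: hog reversed is goh. Read the word backwards and shift each letter +3.
Applying it to few: reverse → wef; then shift: w+3=z, e+3=h, f+3=i.

zhi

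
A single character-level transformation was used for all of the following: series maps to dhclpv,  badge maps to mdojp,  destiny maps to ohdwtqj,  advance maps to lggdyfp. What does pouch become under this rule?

Shifts by position in series: pos 0: s→d (+11), pos 1: e→h (+3), pos 2: r→c (+11), pos 3: i→l (+3) — repeating every 2. It's a Vigenère-style cipher with numeric key [11,3]: position i shifts by key[i mod 2].
Applying it to pouch: p+11=a, o+3=r, u+11=f, c+3=f, h+11=s.

arffs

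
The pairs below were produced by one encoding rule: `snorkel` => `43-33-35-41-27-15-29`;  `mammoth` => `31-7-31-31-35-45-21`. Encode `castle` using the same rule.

s(#19)→43 and n(#14)→33: differences scale by 2, so n = 2·pos + 5. With a=1..z=26, the number is 2·pos + 5.
For castle: c=3→11, a=1→7, s=19→43, t=20→45, l=12→29, e=5→15.

11-7-43-45-29-15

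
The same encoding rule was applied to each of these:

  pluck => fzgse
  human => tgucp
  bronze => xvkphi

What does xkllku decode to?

bottom

This is an affine cipher: with a=0,…,z=25, each position x becomes (21x+2) mod 26.
Undoing it on xkllku: x(23)→5·(23−2)≡1=b; k(10)→5·(10−2)≡14=o; l(11)→5·(11−2)≡19=t; l(11)→5·(11−2)≡19=t; k(10)→5·(10−2)≡14=o; u(20)→5·(20−2)≡12=m (all mod 26).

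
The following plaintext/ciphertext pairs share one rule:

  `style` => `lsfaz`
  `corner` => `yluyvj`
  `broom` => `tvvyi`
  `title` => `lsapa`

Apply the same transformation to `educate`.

lahjbkl

Two steps: reverse the string, then apply a Caesar shift of +7.
On educate: reverse → etacude; then shift: e+7=l, t+7=a, a+7=h, c+7=j, u+7=b, d+7=k, e+7=l.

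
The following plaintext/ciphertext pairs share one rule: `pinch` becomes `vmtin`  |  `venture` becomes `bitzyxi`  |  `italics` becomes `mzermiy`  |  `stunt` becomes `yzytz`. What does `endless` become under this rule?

Two shifts are in play — +4 for a/e/i/o/u, +6 for every other letter.
On endless: e(vowel)+4=i, n(cons)+6=t, d(cons)+6=j, l(cons)+6=r, e(vowel)+4=i, s(cons)+6=y, s(cons)+6=y.

itjriyy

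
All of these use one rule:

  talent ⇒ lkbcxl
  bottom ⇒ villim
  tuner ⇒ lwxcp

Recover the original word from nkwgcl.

faucet

t(19)→l(11) and a(0)→k(10) fit y≡11x+10 (mod 26); the inverse of 11 mod 26 is 19. This is an affine cipher: with a=0,…,z=25, each position x becomes (11x+10) mod 26.
Reversing it on nkwgcl: n(13)→19·(13−10)≡5=f; k(10)→19·(10−10)≡0=a; w(22)→19·(22−10)≡20=u; g(6)→19·(6−10)≡2=c; c(2)→19·(2−10)≡4=e; l(11)→19·(11−10)≡19=t (all mod 26).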